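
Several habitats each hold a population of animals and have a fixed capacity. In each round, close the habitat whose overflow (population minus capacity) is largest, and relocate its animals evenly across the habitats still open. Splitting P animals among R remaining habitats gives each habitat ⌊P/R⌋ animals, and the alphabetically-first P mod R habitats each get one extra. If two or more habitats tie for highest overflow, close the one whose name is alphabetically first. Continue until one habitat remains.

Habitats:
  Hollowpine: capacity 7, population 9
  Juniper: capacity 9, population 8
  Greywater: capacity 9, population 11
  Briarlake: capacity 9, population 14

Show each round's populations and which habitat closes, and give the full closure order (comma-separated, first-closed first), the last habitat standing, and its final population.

Closure order: Briarlake, Greywater, Hollowpine
Last habitat: Juniper with 42 animals

Round 1: Briarlake=14 Greywater=11 Hollowpine=9 Juniper=8 → close Briarlake (overflow 5)
  14÷3 = 4 each, +1 to first 2
Round 2: Greywater=16 Hollowpine=14 Juniper=12 → close Greywater (overflow 7)
  16÷2 = 8 each, +1 to first 0
Round 3: Hollowpine=22 Juniper=20 → close Hollowpine (overflow 15)
  22÷1 = 22 each, +1 to first 0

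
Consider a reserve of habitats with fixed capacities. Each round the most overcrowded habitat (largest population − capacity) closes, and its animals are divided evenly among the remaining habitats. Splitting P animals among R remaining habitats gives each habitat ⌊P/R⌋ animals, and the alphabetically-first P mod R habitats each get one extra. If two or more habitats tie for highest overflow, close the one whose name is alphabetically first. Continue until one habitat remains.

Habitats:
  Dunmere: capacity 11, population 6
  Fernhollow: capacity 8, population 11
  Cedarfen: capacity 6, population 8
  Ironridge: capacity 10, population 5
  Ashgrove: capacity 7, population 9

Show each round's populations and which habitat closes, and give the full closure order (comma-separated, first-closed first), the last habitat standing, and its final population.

Round 1: Ashgrove=9 Cedarfen=8 Dunmere=6 Fernhollow=11 Ironridge=5 → close Fernhollow (overflow 3)
  11÷4 = 2 each, +1 to first 3
Round 2: Ashgrove=12 Cedarfen=11 Dunmere=9 Ironridge=7 → close Ashgrove (overflow 5)
  12÷3 = 4 each, +1 to first 0
Round 3: Cedarfen=15 Dunmere=13 Ironridge=11 → close Cedarfen (overflow 9)
  15÷2 = 7 each, +1 to first 1
Round 4: Dunmere=21 Ironridge=18 → close Dunmere (overflow 10)
  21÷1 = 21 each, +1 to first 0

Closure order: Fernhollow, Ashgrove, Cedarfen, Dunmere
Last habitat: Ironridge with 39 animals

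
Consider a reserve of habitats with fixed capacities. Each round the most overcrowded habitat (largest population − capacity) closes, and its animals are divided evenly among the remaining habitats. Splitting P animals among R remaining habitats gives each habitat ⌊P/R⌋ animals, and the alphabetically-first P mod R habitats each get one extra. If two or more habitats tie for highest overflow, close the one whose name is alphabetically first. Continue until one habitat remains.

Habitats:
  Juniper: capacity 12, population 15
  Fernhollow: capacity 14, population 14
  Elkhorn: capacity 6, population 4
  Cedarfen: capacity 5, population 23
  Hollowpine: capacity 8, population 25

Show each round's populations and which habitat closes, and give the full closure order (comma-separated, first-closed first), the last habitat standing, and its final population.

Round 1: Cedarfen=23 Elkhorn=4 Fernhollow=14 Hollowpine=25 Juniper=15 → close Cedarfen (overflow 18)
  23÷4 = 5 each, +1 to first 3
Round 2: Elkhorn=10 Fernhollow=20 Hollowpine=31 Juniper=20 → close Hollowpine (overflow 23)
  31÷3 = 10 each, +1 to first 1
Round 3: Elkhorn=21 Fernhollow=30 Juniper=30 → close Juniper (overflow 18)
  30÷2 = 15 each, +1 to first 0
Round 4: Elkhorn=36 Fernhollow=45 → close Fernhollow (overflow 31)
  45÷1 = 45 each, +1 to first 0

Closure order: Cedarfen, Hollowpine, Juniper, Fernhollow
Last habitat: Elkhorn with 81 animals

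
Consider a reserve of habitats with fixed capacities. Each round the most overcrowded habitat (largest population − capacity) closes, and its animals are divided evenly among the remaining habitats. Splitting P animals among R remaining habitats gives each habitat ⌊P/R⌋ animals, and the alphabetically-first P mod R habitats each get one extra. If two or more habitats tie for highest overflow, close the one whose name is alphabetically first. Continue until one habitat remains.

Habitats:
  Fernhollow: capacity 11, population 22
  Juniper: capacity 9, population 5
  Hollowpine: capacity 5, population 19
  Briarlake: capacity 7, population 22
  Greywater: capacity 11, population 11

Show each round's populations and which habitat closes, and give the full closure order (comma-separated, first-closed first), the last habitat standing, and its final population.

Round 1: Briarlake=22 Fernhollow=22 Greywater=11 Hollowpine=19 Juniper=5 → close Briarlake (overflow 15)
  22÷4 = 5 each, +1 to first 2
Round 2: Fernhollow=28 Greywater=17 Hollowpine=24 Juniper=10 → close Hollowpine (overflow 19)
  24÷3 = 8 each, +1 to first 0
Round 3: Fernhollow=36 Greywater=25 Juniper=18 → close Fernhollow (overflow 25)
  36÷2 = 18 each, +1 to first 0
Round 4: Greywater=43 Juniper=36 → close Greywater (overflow 32)
  43÷1 = 43 each, +1 to first 0

Closure order: Briarlake, Hollowpine, Fernhollow, Greywater
Last habitat: Juniper with 79 animals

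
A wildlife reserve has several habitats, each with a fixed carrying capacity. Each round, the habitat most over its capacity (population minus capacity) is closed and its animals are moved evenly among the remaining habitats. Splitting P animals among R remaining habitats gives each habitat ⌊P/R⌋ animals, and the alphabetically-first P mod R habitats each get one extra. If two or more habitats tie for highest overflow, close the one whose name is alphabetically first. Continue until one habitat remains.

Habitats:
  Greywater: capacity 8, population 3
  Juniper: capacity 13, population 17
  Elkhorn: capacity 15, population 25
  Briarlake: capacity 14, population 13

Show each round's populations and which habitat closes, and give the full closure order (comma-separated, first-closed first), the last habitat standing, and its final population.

Closure order: Elkhorn, Juniper, Briarlake
Last habitat: Greywater with 58 animals

Round 1: Briarlake=13 Elkhorn=25 Greywater=3 Juniper=17 → close Elkhorn (overflow 10)
  25÷3 = 8 each, +1 to first 1
Round 2: Briarlake=22 Greywater=11 Juniper=25 → close Juniper (overflow 12)
  25÷2 = 12 each, +1 to first 1
Round 3: Briarlake=35 Greywater=23 → close Briarlake (overflow 21)
  35÷1 = 35 each, +1 to first 0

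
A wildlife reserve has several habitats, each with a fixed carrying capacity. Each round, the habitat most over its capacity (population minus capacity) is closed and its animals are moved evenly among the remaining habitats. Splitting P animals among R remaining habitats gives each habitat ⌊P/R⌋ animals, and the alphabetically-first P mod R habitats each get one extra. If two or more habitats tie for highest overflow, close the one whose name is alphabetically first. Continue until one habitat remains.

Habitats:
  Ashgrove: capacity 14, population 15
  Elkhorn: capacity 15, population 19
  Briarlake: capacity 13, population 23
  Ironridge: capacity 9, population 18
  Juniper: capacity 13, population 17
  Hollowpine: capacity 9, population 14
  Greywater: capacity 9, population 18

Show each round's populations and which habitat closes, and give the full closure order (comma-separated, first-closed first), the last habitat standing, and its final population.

Closure order: Briarlake, Greywater, Ironridge, Elkhorn, Hollowpine, Ashgrove
Last habitat: Juniper with 124 animals

Round 1: Ashgrove=15 Briarlake=23 Elkhorn=19 Greywater=18 Hollowpine=14 Ironridge=18 Juniper=17 → close Briarlake (overflow 10)
  23÷6 = 3 each, +1 to first 5
Round 2: Ashgrove=19 Elkhorn=23 Greywater=22 Hollowpine=18 Ironridge=22 Juniper=20 → close Greywater (overflow 13)
  22÷5 = 4 each, +1 to first 2
Round 3: Ashgrove=24 Elkhorn=28 Hollowpine=22 Ironridge=26 Juniper=24 → close Ironridge (overflow 17)
  26÷4 = 6 each, +1 to first 2
Round 4: Ashgrove=31 Elkhorn=35 Hollowpine=28 Juniper=30 → close Elkhorn (overflow 20)
  35÷3 = 11 each, +1 to first 2
Round 5: Ashgrove=43 Hollowpine=40 Juniper=41 → close Hollowpine (overflow 31)
  40÷2 = 20 each, +1 to first 0
Round 6: Ashgrove=63 Juniper=61 → close Ashgrove (overflow 49)
  63÷1 = 63 each, +1 to first 0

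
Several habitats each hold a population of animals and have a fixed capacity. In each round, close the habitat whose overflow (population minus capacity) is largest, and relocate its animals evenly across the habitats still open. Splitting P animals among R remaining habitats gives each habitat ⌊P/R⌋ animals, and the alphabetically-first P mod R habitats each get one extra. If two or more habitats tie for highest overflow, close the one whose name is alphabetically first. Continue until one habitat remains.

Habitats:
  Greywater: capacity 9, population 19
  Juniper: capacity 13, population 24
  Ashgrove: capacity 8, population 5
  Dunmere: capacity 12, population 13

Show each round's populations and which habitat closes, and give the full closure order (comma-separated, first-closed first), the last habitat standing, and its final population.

Closure order: Juniper, Greywater, Dunmere
Last habitat: Ashgrove with 61 animals

Round 1: Ashgrove=5 Dunmere=13 Greywater=19 Juniper=24 → close Juniper (overflow 11)
  24÷3 = 8 each, +1 to first 0
Round 2: Ashgrove=13 Dunmere=21 Greywater=27 → close Greywater (overflow 18)
  27÷2 = 13 each, +1 to first 1
Round 3: Ashgrove=27 Dunmere=34 → close Dunmere (overflow 22)
  34÷1 = 34 each, +1 to first 0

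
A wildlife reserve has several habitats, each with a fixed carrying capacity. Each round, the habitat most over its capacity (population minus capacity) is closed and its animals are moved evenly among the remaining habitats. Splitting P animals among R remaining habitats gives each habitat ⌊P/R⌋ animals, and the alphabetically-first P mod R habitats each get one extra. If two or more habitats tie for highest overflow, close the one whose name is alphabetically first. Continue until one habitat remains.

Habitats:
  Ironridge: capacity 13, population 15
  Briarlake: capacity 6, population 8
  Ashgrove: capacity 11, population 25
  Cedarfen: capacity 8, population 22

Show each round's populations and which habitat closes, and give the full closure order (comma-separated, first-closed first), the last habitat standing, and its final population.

Closure order: Ashgrove, Cedarfen, Briarlake
Last habitat: Ironridge with 70 animals

Round 1: Ashgrove=25 Briarlake=8 Cedarfen=22 Ironridge=15 → close Ashgrove (overflow 14)
  25÷3 = 8 each, +1 to first 1
Round 2: Briarlake=17 Cedarfen=30 Ironridge=23 → close Cedarfen (overflow 22)
  30÷2 = 15 each, +1 to first 0
Round 3: Briarlake=32 Ironridge=38 → close Briarlake (overflow 26)
  32÷1 = 32 each, +1 to first 0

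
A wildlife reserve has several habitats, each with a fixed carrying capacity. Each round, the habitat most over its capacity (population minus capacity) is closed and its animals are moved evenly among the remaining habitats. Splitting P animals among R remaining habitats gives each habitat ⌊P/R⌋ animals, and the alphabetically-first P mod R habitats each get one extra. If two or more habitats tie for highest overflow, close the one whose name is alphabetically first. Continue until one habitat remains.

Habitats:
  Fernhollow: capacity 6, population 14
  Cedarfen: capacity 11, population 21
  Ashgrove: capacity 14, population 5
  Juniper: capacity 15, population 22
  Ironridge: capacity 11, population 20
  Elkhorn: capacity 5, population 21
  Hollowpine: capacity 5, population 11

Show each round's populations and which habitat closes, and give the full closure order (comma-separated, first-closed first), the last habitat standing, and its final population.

Round 1: Ashgrove=5 Cedarfen=21 Elkhorn=21 Fernhollow=14 Hollowpine=11 Ironridge=20 Juniper=22 → close Elkhorn (overflow 16)
  21÷6 = 3 each, +1 to first 3
Round 2: Ashgrove=9 Cedarfen=25 Fernhollow=18 Hollowpine=14 Ironridge=23 Juniper=25 → close Cedarfen (overflow 14)
  25÷5 = 5 each, +1 to first 0
Round 3: Ashgrove=14 Fernhollow=23 Hollowpine=19 Ironridge=28 Juniper=30 → close Fernhollow (overflow 17)
  23÷4 = 5 each, +1 to first 3
Round 4: Ashgrove=20 Hollowpine=25 Ironridge=34 Juniper=35 → close Ironridge (overflow 23)
  34÷3 = 11 each, +1 to first 1
Round 5: Ashgrove=32 Hollowpine=36 Juniper=46 → close Hollowpine (overflow 31)
  36÷2 = 18 each, +1 to first 0
Round 6: Ashgrove=50 Juniper=64 → close Juniper (overflow 49)
  64÷1 = 64 each, +1 to first 0

Closure order: Elkhorn, Cedarfen, Fernhollow, Ironridge, Hollowpine, Juniper
Last habitat: Ashgrove with 114 animals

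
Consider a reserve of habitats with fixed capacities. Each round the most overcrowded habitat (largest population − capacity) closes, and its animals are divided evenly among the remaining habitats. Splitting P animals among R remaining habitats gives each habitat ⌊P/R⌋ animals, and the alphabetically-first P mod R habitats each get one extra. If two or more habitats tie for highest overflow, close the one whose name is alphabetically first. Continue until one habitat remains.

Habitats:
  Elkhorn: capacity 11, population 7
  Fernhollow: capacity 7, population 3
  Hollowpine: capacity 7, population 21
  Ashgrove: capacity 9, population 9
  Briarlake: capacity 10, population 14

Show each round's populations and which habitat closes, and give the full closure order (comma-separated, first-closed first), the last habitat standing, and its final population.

Round 1: Ashgrove=9 Briarlake=14 Elkhorn=7 Fernhollow=3 Hollowpine=21 → close Hollowpine (overflow 14)
  21÷4 = 5 each, +1 to first 1
Round 2: Ashgrove=15 Briarlake=19 Elkhorn=12 Fernhollow=8 → close Briarlake (overflow 9)
  19÷3 = 6 each, +1 to first 1
Round 3: Ashgrove=22 Elkhorn=18 Fernhollow=14 → close Ashgrove (overflow 13)
  22÷2 = 11 each, +1 to first 0
Round 4: Elkhorn=29 Fernhollow=25 → close Elkhorn (overflow 18)
  29÷1 = 29 each, +1 to first 0

Closure order: Hollowpine, Briarlake, Ashgrove, Elkhorn
Last habitat: Fernhollow with 54 animals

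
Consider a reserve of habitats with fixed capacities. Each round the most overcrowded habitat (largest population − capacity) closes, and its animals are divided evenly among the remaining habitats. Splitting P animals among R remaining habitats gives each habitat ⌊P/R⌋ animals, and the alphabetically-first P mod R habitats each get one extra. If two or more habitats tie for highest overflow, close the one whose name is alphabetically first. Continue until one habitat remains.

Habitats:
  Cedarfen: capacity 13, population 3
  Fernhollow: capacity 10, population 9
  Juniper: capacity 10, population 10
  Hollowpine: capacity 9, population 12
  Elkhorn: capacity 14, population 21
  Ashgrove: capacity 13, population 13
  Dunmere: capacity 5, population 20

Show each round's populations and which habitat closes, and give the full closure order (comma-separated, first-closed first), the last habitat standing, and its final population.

Round 1: Ashgrove=13 Cedarfen=3 Dunmere=20 Elkhorn=21 Fernhollow=9 Hollowpine=12 Juniper=10 → close Dunmere (overflow 15)
  20÷6 = 3 each, +1 to first 2
Round 2: Ashgrove=17 Cedarfen=7 Elkhorn=24 Fernhollow=12 Hollowpine=15 Juniper=13 → close Elkhorn (overflow 10)
  24÷5 = 4 each, +1 to first 4
Round 3: Ashgrove=22 Cedarfen=12 Fernhollow=17 Hollowpine=20 Juniper=17 → close Hollowpine (overflow 11)
  20÷4 = 5 each, +1 to first 0
Round 4: Ashgrove=27 Cedarfen=17 Fernhollow=22 Juniper=22 → close Ashgrove (overflow 14)
  27÷3 = 9 each, +1 to first 0
Round 5: Cedarfen=26 Fernhollow=31 Juniper=31 → close Fernhollow (overflow 21)
  31÷2 = 15 each, +1 to first 1
Round 6: Cedarfen=42 Juniper=46 → close Juniper (overflow 36)
  46÷1 = 46 each, +1 to first 0

Closure order: Dunmere, Elkhorn, Hollowpine, Ashgrove, Fernhollow, Juniper
Last habitat: Cedarfen with 88 animals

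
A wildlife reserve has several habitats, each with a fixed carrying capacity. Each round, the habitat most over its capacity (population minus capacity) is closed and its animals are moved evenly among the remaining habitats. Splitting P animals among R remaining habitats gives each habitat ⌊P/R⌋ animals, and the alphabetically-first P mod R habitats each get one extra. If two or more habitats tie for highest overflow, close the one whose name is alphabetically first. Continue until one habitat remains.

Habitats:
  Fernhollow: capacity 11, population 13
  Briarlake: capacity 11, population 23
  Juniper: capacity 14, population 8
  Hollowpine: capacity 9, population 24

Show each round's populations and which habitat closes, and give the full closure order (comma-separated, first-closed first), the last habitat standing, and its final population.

Round 1: Briarlake=23 Fernhollow=13 Hollowpine=24 Juniper=8 → close Hollowpine (overflow 15)
  24÷3 = 8 each, +1 to first 0
Round 2: Briarlake=31 Fernhollow=21 Juniper=16 → close Briarlake (overflow 20)
  31÷2 = 15 each, +1 to first 1
Round 3: Fernhollow=37 Juniper=31 → close Fernhollow (overflow 26)
  37÷1 = 37 each, +1 to first 0

Closure order: Hollowpine, Briarlake, Fernhollow
Last habitat: Juniper with 68 animals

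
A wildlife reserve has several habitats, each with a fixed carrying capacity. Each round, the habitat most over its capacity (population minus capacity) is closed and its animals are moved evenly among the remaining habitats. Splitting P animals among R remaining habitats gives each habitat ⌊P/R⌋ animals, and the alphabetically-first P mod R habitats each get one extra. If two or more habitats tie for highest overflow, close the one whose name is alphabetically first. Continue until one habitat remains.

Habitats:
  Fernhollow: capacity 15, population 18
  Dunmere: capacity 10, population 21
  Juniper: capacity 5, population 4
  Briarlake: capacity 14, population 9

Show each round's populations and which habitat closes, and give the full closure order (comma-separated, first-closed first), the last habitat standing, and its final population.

Closure order: Dunmere, Fernhollow, Juniper
Last habitat: Briarlake with 52 animals

Round 1: Briarlake=9 Dunmere=21 Fernhollow=18 Juniper=4 → close Dunmere (overflow 11)
  21÷3 = 7 each, +1 to first 0
Round 2: Briarlake=16 Fernhollow=25 Juniper=11 → close Fernhollow (overflow 10)
  25÷2 = 12 each, +1 to first 1
Round 3: Briarlake=29 Juniper=23 → close Juniper (overflow 18)
  23÷1 = 23 each, +1 to first 0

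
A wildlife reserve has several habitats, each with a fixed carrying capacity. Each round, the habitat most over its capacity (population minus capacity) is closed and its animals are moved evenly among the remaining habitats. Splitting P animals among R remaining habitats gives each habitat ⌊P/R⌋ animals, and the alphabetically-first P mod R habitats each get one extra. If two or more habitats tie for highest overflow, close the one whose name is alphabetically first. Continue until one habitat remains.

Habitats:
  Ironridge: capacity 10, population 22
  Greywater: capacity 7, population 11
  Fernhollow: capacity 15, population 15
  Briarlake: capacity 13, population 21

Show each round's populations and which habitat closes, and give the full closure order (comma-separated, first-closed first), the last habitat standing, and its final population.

Round 1: Briarlake=21 Fernhollow=15 Greywater=11 Ironridge=22 → close Ironridge (overflow 12)
  22÷3 = 7 each, +1 to first 1
Round 2: Briarlake=29 Fernhollow=22 Greywater=18 → close Briarlake (overflow 16)
  29÷2 = 14 each, +1 to first 1
Round 3: Fernhollow=37 Greywater=32 → close Greywater (overflow 25)
  32÷1 = 32 each, +1 to first 0

Closure order: Ironridge, Briarlake, Greywater
Last habitat: Fernhollow with 69 animals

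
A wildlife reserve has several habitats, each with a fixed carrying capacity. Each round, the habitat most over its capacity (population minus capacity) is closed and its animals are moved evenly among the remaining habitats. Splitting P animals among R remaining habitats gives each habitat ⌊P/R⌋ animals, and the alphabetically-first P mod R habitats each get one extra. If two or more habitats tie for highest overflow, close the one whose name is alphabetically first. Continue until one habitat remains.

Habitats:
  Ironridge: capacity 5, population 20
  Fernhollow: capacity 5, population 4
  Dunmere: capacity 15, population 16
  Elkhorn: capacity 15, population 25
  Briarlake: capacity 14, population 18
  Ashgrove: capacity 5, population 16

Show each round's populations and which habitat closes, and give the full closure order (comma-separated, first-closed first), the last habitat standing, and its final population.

Closure order: Ironridge, Ashgrove, Elkhorn, Briarlake, Dunmere
Last habitat: Fernhollow with 99 animals

Round 1: Ashgrove=16 Briarlake=18 Dunmere=16 Elkhorn=25 Fernhollow=4 Ironridge=20 → close Ironridge (overflow 15)
  20÷5 = 4 each, +1 to first 0
Round 2: Ashgrove=20 Briarlake=22 Dunmere=20 Elkhorn=29 Fernhollow=8 → close Ashgrove (overflow 15)
  20÷4 = 5 each, +1 to first 0
Round 3: Briarlake=27 Dunmere=25 Elkhorn=34 Fernhollow=13 → close Elkhorn (overflow 19)
  34÷3 = 11 each, +1 to first 1
Round 4: Briarlake=39 Dunmere=36 Fernhollow=24 → close Briarlake (overflow 25)
  39÷2 = 19 each, +1 to first 1
Round 5: Dunmere=56 Fernhollow=43 → close Dunmere (overflow 41)
  56÷1 = 56 each, +1 to first 0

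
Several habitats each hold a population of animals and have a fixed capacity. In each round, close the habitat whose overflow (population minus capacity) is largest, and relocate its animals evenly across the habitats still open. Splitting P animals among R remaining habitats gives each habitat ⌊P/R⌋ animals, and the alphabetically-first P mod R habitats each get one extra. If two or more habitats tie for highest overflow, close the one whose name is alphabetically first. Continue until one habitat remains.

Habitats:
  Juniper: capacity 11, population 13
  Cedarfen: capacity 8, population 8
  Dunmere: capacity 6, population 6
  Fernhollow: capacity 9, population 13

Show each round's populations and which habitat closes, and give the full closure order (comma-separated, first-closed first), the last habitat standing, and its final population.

Round 1: Cedarfen=8 Dunmere=6 Fernhollow=13 Juniper=13 → close Fernhollow (overflow 4)
  13÷3 = 4 each, +1 to first 1
Round 2: Cedarfen=13 Dunmere=10 Juniper=17 → close Juniper (overflow 6)
  17÷2 = 8 each, +1 to first 1
Round 3: Cedarfen=22 Dunmere=18 → close Cedarfen (overflow 14)
  22÷1 = 22 each, +1 to first 0

Closure order: Fernhollow, Juniper, Cedarfen
Last habitat: Dunmere with 40 animals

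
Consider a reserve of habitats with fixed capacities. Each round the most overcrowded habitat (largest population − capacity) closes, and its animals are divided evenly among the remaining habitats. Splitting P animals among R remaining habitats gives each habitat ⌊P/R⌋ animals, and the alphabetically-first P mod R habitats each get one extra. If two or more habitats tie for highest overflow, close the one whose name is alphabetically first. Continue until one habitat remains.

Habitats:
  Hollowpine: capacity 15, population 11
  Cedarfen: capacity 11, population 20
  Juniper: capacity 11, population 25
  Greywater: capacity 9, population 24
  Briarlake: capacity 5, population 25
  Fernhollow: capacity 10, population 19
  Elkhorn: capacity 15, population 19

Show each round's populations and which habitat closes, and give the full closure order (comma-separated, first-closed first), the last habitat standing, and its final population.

Round 1: Briarlake=25 Cedarfen=20 Elkhorn=19 Fernhollow=19 Greywater=24 Hollowpine=11 Juniper=25 → close Briarlake (overflow 20)
  25÷6 = 4 each, +1 to first 1
Round 2: Cedarfen=25 Elkhorn=23 Fernhollow=23 Greywater=28 Hollowpine=15 Juniper=29 → close Greywater (overflow 19)
  28÷5 = 5 each, +1 to first 3
Round 3: Cedarfen=31 Elkhorn=29 Fernhollow=29 Hollowpine=20 Juniper=34 → close Juniper (overflow 23)
  34÷4 = 8 each, +1 to first 2
Round 4: Cedarfen=40 Elkhorn=38 Fernhollow=37 Hollowpine=28 → close Cedarfen (overflow 29)
  40÷3 = 13 each, +1 to first 1
Round 5: Elkhorn=52 Fernhollow=50 Hollowpine=41 → close Fernhollow (overflow 40)
  50÷2 = 25 each, +1 to first 0
Round 6: Elkhorn=77 Hollowpine=66 → close Elkhorn (overflow 62)
  77÷1 = 77 each, +1 to first 0

Closure order: Briarlake, Greywater, Juniper, Cedarfen, Fernhollow, Elkhorn
Last habitat: Hollowpine with 143 animals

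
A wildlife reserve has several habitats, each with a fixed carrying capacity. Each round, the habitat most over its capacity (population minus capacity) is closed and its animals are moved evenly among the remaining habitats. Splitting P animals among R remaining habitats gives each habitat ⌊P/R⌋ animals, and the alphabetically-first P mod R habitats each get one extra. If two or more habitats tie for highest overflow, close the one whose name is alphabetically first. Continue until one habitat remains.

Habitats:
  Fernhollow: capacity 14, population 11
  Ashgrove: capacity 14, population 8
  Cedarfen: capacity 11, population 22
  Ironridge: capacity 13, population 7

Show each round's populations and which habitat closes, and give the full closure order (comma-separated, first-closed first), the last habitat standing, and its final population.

Closure order: Cedarfen, Fernhollow, Ashgrove
Last habitat: Ironridge with 48 animals

Round 1: Ashgrove=8 Cedarfen=22 Fernhollow=11 Ironridge=7 → close Cedarfen (overflow 11)
  22÷3 = 7 each, +1 to first 1
Round 2: Ashgrove=16 Fernhollow=18 Ironridge=14 → close Fernhollow (overflow 4)
  18÷2 = 9 each, +1 to first 0
Round 3: Ashgrove=25 Ironridge=23 → close Ashgrove (overflow 11)
  25÷1 = 25 each, +1 to first 0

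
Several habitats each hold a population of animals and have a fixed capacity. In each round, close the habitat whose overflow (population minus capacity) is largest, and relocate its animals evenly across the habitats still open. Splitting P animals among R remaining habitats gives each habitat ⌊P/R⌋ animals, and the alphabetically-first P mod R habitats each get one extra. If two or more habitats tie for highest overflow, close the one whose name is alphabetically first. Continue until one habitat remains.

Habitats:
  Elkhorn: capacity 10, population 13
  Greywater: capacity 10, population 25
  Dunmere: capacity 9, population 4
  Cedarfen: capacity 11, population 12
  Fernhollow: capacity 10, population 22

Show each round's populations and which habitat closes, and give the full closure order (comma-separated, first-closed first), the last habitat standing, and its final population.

Closure order: Greywater, Fernhollow, Cedarfen, Elkhorn
Last habitat: Dunmere with 76 animals

Round 1: Cedarfen=12 Dunmere=4 Elkhorn=13 Fernhollow=22 Greywater=25 → close Greywater (overflow 15)
  25÷4 = 6 each, +1 to first 1
Round 2: Cedarfen=19 Dunmere=10 Elkhorn=19 Fernhollow=28 → close Fernhollow (overflow 18)
  28÷3 = 9 each, +1 to first 1
Round 3: Cedarfen=29 Dunmere=19 Elkhorn=28 → close Cedarfen (overflow 18)
  29÷2 = 14 each, +1 to first 1
Round 4: Dunmere=34 Elkhorn=42 → close Elkhorn (overflow 32)
  42÷1 = 42 each, +1 to first 0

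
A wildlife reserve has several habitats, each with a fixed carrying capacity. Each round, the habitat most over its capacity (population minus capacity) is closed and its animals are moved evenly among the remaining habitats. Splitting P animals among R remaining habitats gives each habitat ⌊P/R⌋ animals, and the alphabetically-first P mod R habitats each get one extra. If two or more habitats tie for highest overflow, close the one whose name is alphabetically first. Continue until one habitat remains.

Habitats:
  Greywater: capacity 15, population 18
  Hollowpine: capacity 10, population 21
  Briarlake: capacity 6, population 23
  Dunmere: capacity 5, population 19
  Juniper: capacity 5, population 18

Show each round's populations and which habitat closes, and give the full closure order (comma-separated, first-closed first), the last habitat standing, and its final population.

Round 1: Briarlake=23 Dunmere=19 Greywater=18 Hollowpine=21 Juniper=18 → close Briarlake (overflow 17)
  23÷4 = 5 each, +1 to first 3
Round 2: Dunmere=25 Greywater=24 Hollowpine=27 Juniper=23 → close Dunmere (overflow 20)
  25÷3 = 8 each, +1 to first 1
Round 3: Greywater=33 Hollowpine=35 Juniper=31 → close Juniper (overflow 26)
  31÷2 = 15 each, +1 to first 1
Round 4: Greywater=49 Hollowpine=50 → close Hollowpine (overflow 40)
  50÷1 = 50 each, +1 to first 0

Closure order: Briarlake, Dunmere, Juniper, Hollowpine
Last habitat: Greywater with 99 animals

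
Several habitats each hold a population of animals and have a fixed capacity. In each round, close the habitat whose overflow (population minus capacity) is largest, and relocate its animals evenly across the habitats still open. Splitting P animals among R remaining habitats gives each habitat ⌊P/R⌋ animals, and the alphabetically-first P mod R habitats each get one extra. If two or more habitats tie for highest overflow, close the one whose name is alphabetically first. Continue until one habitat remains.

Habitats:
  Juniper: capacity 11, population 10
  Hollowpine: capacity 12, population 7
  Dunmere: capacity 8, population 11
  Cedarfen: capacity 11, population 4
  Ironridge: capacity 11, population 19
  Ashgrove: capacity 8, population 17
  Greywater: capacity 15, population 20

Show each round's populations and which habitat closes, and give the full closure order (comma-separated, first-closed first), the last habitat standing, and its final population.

Closure order: Ashgrove, Ironridge, Greywater, Dunmere, Juniper, Hollowpine
Last habitat: Cedarfen with 88 animals

Round 1: Ashgrove=17 Cedarfen=4 Dunmere=11 Greywater=20 Hollowpine=7 Ironridge=19 Juniper=10 → close Ashgrove (overflow 9)
  17÷6 = 2 each, +1 to first 5
Round 2: Cedarfen=7 Dunmere=14 Greywater=23 Hollowpine=10 Ironridge=22 Juniper=12 → close Ironridge (overflow 11)
  22÷5 = 4 each, +1 to first 2
Round 3: Cedarfen=12 Dunmere=19 Greywater=27 Hollowpine=14 Juniper=16 → close Greywater (overflow 12)
  27÷4 = 6 each, +1 to first 3
Round 4: Cedarfen=19 Dunmere=26 Hollowpine=21 Juniper=22 → close Dunmere (overflow 18)
  26÷3 = 8 each, +1 to first 2
Round 5: Cedarfen=28 Hollowpine=30 Juniper=30 → close Juniper (overflow 19)
  30÷2 = 15 each, +1 to first 0
Round 6: Cedarfen=43 Hollowpine=45 → close Hollowpine (overflow 33)
  45÷1 = 45 each, +1 to first 0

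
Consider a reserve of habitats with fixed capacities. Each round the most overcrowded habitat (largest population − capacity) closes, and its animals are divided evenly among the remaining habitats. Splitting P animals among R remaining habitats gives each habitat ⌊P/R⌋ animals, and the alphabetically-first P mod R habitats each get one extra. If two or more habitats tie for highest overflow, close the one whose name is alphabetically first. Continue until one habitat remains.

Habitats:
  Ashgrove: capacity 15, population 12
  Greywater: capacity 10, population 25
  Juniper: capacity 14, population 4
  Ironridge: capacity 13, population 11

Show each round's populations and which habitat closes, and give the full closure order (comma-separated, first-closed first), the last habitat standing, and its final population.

Closure order: Greywater, Ashgrove, Ironridge
Last habitat: Juniper with 52 animals

Round 1: Ashgrove=12 Greywater=25 Ironridge=11 Juniper=4 → close Greywater (overflow 15)
  25÷3 = 8 each, +1 to first 1
Round 2: Ashgrove=21 Ironridge=19 Juniper=12 → close Ashgrove (overflow 6)
  21÷2 = 10 each, +1 to first 1
Round 3: Ironridge=30 Juniper=22 → close Ironridge (overflow 17)
  30÷1 = 30 each, +1 to first 0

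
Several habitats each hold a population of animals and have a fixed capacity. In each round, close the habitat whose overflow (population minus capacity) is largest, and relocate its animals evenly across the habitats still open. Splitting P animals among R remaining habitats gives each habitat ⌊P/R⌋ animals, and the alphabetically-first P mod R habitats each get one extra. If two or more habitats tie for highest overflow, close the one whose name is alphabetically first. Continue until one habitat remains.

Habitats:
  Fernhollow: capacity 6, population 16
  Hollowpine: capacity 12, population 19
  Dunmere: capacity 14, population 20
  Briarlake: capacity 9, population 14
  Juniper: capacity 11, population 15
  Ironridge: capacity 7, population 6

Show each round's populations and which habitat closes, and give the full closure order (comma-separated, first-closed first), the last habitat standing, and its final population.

Round 1: Briarlake=14 Dunmere=20 Fernhollow=16 Hollowpine=19 Ironridge=6 Juniper=15 → close Fernhollow (overflow 10)
  16÷5 = 3 each, +1 to first 1
Round 2: Briarlake=18 Dunmere=23 Hollowpine=22 Ironridge=9 Juniper=18 → close Hollowpine (overflow 10)
  22÷4 = 5 each, +1 to first 2
Round 3: Briarlake=24 Dunmere=29 Ironridge=14 Juniper=23 → close Briarlake (overflow 15)
  24÷3 = 8 each, +1 to first 0
Round 4: Dunmere=37 Ironridge=22 Juniper=31 → close Dunmere (overflow 23)
  37÷2 = 18 each, +1 to first 1
Round 5: Ironridge=41 Juniper=49 → close Juniper (overflow 38)
  49÷1 = 49 each, +1 to first 0

Closure order: Fernhollow, Hollowpine, Briarlake, Dunmere, Juniper
Last habitat: Ironridge with 90 animals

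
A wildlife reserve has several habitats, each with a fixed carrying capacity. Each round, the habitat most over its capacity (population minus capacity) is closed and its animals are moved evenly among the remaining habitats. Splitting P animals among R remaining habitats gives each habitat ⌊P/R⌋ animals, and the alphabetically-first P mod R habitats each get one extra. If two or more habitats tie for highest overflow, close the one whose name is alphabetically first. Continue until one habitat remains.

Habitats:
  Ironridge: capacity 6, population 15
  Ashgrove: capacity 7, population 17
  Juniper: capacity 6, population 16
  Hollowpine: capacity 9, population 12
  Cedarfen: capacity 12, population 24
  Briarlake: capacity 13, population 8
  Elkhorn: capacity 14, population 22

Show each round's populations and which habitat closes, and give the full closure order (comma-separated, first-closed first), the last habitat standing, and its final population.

Round 1: Ashgrove=17 Briarlake=8 Cedarfen=24 Elkhorn=22 Hollowpine=12 Ironridge=15 Juniper=16 → close Cedarfen (overflow 12)
  24÷6 = 4 each, +1 to first 0
Round 2: Ashgrove=21 Briarlake=12 Elkhorn=26 Hollowpine=16 Ironridge=19 Juniper=20 → close Ashgrove (overflow 14)
  21÷5 = 4 each, +1 to first 1
Round 3: Briarlake=17 Elkhorn=30 Hollowpine=20 Ironridge=23 Juniper=24 → close Juniper (overflow 18)
  24÷4 = 6 each, +1 to first 0
Round 4: Briarlake=23 Elkhorn=36 Hollowpine=26 Ironridge=29 → close Ironridge (overflow 23)
  29÷3 = 9 each, +1 to first 2
Round 5: Briarlake=33 Elkhorn=46 Hollowpine=35 → close Elkhorn (overflow 32)
  46÷2 = 23 each, +1 to first 0
Round 6: Briarlake=56 Hollowpine=58 → close Hollowpine (overflow 49)
  58÷1 = 58 each, +1 to first 0

Closure order: Cedarfen, Ashgrove, Juniper, Ironridge, Elkhorn, Hollowpine
Last habitat: Briarlake with 114 animals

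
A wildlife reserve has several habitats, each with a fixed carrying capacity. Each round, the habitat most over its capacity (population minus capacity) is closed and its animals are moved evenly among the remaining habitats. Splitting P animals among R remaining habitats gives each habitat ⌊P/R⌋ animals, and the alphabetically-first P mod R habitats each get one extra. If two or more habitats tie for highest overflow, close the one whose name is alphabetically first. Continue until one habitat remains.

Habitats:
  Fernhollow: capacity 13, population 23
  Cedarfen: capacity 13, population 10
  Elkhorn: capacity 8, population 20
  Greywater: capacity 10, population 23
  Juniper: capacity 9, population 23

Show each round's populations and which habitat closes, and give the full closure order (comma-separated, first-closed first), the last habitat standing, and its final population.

Closure order: Juniper, Elkhorn, Greywater, Fernhollow
Last habitat: Cedarfen with 99 animals

Round 1: Cedarfen=10 Elkhorn=20 Fernhollow=23 Greywater=23 Juniper=23 → close Juniper (overflow 14)
  23÷4 = 5 each, +1 to first 3
Round 2: Cedarfen=16 Elkhorn=26 Fernhollow=29 Greywater=28 → close Elkhorn (overflow 18)
  26÷3 = 8 each, +1 to first 2
Round 3: Cedarfen=25 Fernhollow=38 Greywater=36 → close Greywater (overflow 26)
  36÷2 = 18 each, +1 to first 0
Round 4: Cedarfen=43 Fernhollow=56 → close Fernhollow (overflow 43)
  56÷1 = 56 each, +1 to first 0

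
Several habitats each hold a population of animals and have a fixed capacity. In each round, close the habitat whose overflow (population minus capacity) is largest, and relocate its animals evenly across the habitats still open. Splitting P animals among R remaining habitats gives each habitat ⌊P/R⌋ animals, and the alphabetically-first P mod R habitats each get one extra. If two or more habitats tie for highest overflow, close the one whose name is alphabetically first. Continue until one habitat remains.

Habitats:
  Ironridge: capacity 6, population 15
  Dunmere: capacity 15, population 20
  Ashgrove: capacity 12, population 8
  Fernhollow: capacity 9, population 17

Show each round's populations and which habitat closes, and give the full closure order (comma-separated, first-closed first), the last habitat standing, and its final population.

Round 1: Ashgrove=8 Dunmere=20 Fernhollow=17 Ironridge=15 → close Ironridge (overflow 9)
  15÷3 = 5 each, +1 to first 0
Round 2: Ashgrove=13 Dunmere=25 Fernhollow=22 → close Fernhollow (overflow 13)
  22÷2 = 11 each, +1 to first 0
Round 3: Ashgrove=24 Dunmere=36 → close Dunmere (overflow 21)
  36÷1 = 36 each, +1 to first 0

Closure order: Ironridge, Fernhollow, Dunmere
Last habitat: Ashgrove with 60 animals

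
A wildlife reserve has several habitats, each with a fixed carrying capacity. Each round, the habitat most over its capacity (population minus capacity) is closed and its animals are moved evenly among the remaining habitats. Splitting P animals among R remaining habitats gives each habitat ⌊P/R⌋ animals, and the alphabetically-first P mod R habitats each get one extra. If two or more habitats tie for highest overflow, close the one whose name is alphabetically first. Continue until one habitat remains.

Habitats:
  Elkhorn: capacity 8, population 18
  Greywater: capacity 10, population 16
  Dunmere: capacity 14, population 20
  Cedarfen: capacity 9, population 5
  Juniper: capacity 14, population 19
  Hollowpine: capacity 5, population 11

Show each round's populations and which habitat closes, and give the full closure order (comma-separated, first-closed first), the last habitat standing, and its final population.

Closure order: Elkhorn, Dunmere, Greywater, Hollowpine, Juniper
Last habitat: Cedarfen with 89 animals

Round 1: Cedarfen=5 Dunmere=20 Elkhorn=18 Greywater=16 Hollowpine=11 Juniper=19 → close Elkhorn (overflow 10)
  18÷5 = 3 each, +1 to first 3
Round 2: Cedarfen=9 Dunmere=24 Greywater=20 Hollowpine=14 Juniper=22 → close Dunmere (overflow 10)
  24÷4 = 6 each, +1 to first 0
Round 3: Cedarfen=15 Greywater=26 Hollowpine=20 Juniper=28 → close Greywater (overflow 16)
  26÷3 = 8 each, +1 to first 2
Round 4: Cedarfen=24 Hollowpine=29 Juniper=36 → close Hollowpine (overflow 24)
  29÷2 = 14 each, +1 to first 1
Round 5: Cedarfen=39 Juniper=50 → close Juniper (overflow 36)
  50÷1 = 50 each, +1 to first 0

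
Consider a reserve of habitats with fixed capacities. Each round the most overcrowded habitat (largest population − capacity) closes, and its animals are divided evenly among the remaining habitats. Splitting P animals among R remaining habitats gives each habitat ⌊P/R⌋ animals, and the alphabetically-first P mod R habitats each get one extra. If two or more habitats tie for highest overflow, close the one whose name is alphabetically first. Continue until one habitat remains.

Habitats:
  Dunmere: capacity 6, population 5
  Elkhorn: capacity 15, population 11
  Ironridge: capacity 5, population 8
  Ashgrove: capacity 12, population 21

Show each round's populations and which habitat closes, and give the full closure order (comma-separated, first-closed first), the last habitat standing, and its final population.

Round 1: Ashgrove=21 Dunmere=5 Elkhorn=11 Ironridge=8 → close Ashgrove (overflow 9)
  21÷3 = 7 each, +1 to first 0
Round 2: Dunmere=12 Elkhorn=18 Ironridge=15 → close Ironridge (overflow 10)
  15÷2 = 7 each, +1 to first 1
Round 3: Dunmere=20 Elkhorn=25 → close Dunmere (overflow 14)
  20÷1 = 20 each, +1 to first 0

Closure order: Ashgrove, Ironridge, Dunmere
Last habitat: Elkhorn with 45 animals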